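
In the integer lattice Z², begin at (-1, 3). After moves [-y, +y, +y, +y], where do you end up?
(-1, 5)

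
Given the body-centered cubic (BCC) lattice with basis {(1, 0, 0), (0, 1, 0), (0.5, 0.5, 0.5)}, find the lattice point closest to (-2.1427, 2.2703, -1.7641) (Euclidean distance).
(-2, 2, -2)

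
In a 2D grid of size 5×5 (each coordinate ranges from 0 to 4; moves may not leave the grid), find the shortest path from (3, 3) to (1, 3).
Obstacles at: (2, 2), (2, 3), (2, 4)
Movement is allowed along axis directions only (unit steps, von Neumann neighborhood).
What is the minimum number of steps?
6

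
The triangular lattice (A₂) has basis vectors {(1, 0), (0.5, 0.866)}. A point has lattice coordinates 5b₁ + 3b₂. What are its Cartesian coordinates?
(6.5, 2.598)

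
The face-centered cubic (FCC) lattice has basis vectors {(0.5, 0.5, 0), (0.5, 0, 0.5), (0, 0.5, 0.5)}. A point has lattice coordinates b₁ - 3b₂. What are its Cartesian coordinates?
(-1, 0.5, -1.5)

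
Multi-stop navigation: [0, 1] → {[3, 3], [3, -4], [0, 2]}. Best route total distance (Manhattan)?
12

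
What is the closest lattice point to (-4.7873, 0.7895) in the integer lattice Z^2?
(-5, 1)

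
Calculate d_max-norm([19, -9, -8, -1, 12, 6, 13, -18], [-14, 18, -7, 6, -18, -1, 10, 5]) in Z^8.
33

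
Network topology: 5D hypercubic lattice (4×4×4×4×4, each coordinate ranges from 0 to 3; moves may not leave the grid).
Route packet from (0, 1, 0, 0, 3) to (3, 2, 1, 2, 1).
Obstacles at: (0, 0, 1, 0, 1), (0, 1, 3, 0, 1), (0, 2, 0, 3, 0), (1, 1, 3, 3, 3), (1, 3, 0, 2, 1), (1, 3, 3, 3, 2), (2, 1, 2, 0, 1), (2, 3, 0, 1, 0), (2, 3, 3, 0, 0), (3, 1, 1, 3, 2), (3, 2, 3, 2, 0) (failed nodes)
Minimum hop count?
9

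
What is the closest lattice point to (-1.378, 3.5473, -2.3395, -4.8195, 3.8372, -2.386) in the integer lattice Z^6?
(-1, 4, -2, -5, 4, -2)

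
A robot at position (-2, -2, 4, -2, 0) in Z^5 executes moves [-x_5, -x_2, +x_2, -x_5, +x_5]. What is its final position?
(-2, -2, 4, -2, -1)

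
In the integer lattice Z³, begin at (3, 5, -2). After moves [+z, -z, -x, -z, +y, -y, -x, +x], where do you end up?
(2, 5, -3)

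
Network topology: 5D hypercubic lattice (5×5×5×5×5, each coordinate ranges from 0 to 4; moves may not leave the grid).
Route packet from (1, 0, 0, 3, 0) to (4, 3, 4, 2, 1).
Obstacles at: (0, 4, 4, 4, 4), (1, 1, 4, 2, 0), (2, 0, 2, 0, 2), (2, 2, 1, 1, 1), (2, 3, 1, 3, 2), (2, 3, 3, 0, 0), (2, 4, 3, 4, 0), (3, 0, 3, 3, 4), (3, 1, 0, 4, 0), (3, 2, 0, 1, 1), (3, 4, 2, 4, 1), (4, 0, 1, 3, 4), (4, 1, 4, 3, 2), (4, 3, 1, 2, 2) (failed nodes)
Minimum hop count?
12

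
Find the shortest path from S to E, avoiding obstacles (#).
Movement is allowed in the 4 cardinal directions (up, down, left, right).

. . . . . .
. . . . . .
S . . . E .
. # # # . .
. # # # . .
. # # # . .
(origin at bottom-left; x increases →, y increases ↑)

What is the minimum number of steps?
4
(one shortest path: (0, 3) → (1, 3) → (2, 3) → (3, 3) → (4, 3))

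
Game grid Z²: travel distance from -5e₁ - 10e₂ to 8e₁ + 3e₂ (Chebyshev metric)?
13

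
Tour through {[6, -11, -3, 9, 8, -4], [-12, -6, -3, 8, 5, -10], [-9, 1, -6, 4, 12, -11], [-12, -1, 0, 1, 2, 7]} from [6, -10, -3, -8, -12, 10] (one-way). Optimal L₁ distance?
152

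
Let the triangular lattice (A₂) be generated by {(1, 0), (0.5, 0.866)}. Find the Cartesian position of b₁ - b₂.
(0.5, -0.866)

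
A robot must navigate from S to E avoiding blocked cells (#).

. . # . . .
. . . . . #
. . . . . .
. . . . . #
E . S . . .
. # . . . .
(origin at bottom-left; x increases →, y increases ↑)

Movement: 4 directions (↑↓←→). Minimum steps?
2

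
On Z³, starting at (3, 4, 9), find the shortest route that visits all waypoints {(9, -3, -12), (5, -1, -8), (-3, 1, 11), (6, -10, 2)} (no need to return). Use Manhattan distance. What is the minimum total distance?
70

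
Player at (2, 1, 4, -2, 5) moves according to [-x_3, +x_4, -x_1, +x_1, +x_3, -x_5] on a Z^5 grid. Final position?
(2, 1, 4, -1, 4)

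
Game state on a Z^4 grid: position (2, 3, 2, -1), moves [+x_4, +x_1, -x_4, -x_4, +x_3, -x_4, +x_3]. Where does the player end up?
(3, 3, 4, -3)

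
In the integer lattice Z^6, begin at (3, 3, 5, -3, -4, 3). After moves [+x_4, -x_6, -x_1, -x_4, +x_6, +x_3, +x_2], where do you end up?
(2, 4, 6, -3, -4, 3)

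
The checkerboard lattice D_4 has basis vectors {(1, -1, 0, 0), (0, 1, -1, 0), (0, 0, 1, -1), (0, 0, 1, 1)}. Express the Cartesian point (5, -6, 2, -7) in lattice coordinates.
5b₁ - b₂ + 4b₃ - 3b₄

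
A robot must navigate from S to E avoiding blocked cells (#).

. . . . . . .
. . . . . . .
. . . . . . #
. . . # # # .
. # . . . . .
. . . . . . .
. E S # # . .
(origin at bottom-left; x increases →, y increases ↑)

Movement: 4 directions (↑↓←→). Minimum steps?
1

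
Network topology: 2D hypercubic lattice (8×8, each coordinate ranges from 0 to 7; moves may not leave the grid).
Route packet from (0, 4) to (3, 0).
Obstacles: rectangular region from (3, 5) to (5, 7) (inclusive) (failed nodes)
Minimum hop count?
7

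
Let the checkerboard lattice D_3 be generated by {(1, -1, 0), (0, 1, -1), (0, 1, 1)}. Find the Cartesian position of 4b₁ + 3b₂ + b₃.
(4, 0, -2)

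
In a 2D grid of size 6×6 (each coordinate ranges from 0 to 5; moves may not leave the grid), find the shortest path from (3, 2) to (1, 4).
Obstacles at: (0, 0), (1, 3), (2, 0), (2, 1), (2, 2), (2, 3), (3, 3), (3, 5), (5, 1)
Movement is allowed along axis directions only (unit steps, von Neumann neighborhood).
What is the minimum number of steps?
6
(one shortest path: (3, 2) → (4, 2) → (4, 3) → (4, 4) → (3, 4) → (2, 4) → (1, 4))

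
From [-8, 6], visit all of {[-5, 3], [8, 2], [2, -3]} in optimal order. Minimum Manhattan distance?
30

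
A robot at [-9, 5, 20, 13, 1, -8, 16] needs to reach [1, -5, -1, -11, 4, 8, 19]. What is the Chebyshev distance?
24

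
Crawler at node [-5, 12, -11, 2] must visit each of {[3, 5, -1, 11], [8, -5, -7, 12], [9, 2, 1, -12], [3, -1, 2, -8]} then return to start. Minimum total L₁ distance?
154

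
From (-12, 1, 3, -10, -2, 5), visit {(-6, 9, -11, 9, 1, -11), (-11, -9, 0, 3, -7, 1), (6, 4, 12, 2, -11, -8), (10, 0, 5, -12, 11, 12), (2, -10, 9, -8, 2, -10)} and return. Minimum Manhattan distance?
308
(one optimal route: (-12, 1, 3, -10, -2, 5) → (-11, -9, 0, 3, -7, 1) → (-6, 9, -11, 9, 1, -11) → (6, 4, 12, 2, -11, -8) → (2, -10, 9, -8, 2, -10) → (10, 0, 5, -12, 11, 12) → (-12, 1, 3, -10, -2, 5))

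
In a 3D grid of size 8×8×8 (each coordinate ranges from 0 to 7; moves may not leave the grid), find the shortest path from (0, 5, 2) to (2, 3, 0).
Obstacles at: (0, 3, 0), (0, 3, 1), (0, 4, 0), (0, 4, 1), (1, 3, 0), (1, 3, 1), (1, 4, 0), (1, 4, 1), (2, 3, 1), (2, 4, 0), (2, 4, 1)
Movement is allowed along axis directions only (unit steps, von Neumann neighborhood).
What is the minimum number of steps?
8
(one shortest path: (0, 5, 2) → (1, 5, 2) → (2, 5, 2) → (3, 5, 2) → (3, 4, 2) → (3, 3, 2) → (3, 3, 1) → (3, 3, 0) → (2, 3, 0))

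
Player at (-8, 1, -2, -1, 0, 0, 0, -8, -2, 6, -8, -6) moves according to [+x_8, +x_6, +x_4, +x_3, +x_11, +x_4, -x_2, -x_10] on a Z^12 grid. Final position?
(-8, 0, -1, 1, 0, 1, 0, -7, -2, 5, -7, -6)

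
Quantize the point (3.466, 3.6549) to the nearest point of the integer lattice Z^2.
(3, 4)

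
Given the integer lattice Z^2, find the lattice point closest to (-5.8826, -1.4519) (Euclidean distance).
(-6, -1)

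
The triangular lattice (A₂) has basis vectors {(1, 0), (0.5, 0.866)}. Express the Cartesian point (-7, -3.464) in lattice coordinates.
-5b₁ - 4b₂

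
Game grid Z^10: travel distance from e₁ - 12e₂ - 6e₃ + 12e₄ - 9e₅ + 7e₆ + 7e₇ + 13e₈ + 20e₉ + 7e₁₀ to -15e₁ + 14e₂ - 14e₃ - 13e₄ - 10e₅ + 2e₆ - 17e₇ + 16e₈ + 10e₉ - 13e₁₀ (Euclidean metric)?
52.2685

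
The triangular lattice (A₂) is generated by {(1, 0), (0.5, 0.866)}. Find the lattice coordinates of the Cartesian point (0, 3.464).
-2b₁ + 4b₂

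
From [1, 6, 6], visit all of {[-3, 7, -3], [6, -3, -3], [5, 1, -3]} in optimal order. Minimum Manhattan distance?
33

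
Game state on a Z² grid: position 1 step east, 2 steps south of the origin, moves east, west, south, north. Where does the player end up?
(1, -2)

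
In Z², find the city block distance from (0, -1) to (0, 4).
5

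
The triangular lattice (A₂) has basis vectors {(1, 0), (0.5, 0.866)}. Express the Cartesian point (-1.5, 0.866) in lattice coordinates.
-2b₁ + b₂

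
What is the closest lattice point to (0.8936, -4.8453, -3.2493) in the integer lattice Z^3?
(1, -5, -3)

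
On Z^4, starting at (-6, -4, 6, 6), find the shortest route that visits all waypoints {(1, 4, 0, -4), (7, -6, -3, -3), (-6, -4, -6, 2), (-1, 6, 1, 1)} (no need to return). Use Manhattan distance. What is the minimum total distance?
69
(one optimal route: (-6, -4, 6, 6) → (-6, -4, -6, 2) → (7, -6, -3, -3) → (1, 4, 0, -4) → (-1, 6, 1, 1))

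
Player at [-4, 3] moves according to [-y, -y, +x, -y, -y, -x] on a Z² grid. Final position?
(-4, -1)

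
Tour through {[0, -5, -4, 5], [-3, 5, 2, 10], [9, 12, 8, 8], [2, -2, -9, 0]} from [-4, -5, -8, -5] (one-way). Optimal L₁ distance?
81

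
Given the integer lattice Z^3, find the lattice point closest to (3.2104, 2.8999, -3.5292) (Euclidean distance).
(3, 3, -4)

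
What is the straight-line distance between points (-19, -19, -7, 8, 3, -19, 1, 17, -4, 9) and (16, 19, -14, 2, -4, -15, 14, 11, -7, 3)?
55.3986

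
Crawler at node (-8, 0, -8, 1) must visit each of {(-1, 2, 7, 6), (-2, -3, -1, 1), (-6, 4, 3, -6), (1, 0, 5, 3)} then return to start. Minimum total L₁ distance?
86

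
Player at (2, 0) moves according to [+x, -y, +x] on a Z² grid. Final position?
(4, -1)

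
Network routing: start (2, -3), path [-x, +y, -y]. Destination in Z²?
(1, -3)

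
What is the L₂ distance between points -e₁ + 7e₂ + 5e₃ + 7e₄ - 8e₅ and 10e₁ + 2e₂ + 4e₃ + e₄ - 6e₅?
13.6748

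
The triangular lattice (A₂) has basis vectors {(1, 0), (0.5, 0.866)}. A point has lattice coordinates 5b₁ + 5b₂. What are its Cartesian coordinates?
(7.5, 4.33)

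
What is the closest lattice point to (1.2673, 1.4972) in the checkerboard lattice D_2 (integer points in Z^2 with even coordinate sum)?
(1, 1)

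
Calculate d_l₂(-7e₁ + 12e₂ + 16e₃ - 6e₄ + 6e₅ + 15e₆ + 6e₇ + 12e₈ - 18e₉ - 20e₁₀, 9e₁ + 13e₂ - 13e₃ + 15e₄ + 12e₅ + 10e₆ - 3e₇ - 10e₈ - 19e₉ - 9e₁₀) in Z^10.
47.8226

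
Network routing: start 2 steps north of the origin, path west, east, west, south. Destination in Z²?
(-1, 1)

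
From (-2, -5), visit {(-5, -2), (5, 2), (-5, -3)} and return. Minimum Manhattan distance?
34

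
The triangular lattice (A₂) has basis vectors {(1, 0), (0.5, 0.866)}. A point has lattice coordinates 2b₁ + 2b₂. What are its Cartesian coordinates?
(3, 1.732)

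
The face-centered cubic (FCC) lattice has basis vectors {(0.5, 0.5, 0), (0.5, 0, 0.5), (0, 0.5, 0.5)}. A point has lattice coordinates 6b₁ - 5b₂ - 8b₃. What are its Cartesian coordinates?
(0.5, -1, -6.5)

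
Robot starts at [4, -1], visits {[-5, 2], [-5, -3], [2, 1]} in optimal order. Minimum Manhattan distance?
17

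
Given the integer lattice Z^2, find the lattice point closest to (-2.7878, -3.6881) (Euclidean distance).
(-3, -4)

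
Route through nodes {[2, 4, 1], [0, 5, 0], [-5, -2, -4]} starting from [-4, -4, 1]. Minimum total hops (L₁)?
28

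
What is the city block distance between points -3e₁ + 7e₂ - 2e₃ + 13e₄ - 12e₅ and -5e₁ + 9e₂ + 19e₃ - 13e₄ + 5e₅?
68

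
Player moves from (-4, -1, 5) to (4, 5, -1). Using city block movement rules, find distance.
20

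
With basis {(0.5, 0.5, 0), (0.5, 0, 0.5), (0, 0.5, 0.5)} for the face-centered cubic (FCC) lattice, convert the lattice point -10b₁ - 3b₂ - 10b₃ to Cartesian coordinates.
(-6.5, -10, -6.5)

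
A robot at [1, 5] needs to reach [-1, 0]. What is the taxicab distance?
7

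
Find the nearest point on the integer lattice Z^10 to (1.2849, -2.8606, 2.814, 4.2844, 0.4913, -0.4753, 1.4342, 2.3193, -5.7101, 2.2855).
(1, -3, 3, 4, 0, 0, 1, 2, -6, 2)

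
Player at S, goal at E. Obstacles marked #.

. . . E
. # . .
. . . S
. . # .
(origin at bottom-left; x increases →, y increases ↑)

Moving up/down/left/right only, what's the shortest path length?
2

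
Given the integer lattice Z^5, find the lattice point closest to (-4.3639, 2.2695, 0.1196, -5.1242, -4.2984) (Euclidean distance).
(-4, 2, 0, -5, -4)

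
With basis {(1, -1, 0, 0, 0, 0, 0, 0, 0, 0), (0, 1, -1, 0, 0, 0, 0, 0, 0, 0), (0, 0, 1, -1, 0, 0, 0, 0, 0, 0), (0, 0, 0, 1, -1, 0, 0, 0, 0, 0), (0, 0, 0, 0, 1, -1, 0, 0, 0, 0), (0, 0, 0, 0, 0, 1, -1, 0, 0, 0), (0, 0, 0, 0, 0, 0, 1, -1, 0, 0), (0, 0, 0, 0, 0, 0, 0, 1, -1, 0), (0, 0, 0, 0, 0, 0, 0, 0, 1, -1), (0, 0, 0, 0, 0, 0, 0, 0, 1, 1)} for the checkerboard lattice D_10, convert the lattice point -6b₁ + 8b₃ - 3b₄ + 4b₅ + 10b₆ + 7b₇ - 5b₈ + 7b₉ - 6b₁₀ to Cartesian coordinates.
(-6, 6, 8, -11, 7, 6, -3, -12, 6, -13)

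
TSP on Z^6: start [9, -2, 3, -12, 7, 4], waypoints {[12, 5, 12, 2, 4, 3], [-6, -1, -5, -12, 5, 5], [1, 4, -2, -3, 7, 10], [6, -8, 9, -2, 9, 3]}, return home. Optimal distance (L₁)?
158
(one optimal route: (9, -2, 3, -12, 7, 4) → (-6, -1, -5, -12, 5, 5) → (1, 4, -2, -3, 7, 10) → (12, 5, 12, 2, 4, 3) → (6, -8, 9, -2, 9, 3) → (9, -2, 3, -12, 7, 4))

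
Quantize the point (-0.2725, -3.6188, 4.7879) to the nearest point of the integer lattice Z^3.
(0, -4, 5)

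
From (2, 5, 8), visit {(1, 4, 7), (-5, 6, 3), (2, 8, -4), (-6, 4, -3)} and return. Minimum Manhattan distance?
52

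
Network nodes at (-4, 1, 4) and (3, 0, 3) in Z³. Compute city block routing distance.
9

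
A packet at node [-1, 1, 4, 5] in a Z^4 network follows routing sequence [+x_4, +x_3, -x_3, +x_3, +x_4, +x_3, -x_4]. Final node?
(-1, 1, 6, 6)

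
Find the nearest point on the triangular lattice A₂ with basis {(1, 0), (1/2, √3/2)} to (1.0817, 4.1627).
(1.5, 4.33)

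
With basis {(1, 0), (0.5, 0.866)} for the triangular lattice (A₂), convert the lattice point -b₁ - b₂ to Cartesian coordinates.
(-1.5, -0.866)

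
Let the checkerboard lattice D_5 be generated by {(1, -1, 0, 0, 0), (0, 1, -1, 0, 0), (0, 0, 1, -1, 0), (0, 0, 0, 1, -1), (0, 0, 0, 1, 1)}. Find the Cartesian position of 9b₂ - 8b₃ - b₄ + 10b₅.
(0, 9, -17, 17, 11)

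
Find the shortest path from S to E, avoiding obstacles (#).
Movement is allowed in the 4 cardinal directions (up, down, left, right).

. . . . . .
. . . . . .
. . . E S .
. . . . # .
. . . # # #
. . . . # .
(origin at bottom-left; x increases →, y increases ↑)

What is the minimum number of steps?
1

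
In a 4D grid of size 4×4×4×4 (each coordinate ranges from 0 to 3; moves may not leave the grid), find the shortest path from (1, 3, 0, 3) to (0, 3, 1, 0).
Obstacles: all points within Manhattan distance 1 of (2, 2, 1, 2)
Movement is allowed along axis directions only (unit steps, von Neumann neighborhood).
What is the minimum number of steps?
5
(one shortest path: (1, 3, 0, 3) → (0, 3, 0, 3) → (0, 3, 1, 3) → (0, 3, 1, 2) → (0, 3, 1, 1) → (0, 3, 1, 0))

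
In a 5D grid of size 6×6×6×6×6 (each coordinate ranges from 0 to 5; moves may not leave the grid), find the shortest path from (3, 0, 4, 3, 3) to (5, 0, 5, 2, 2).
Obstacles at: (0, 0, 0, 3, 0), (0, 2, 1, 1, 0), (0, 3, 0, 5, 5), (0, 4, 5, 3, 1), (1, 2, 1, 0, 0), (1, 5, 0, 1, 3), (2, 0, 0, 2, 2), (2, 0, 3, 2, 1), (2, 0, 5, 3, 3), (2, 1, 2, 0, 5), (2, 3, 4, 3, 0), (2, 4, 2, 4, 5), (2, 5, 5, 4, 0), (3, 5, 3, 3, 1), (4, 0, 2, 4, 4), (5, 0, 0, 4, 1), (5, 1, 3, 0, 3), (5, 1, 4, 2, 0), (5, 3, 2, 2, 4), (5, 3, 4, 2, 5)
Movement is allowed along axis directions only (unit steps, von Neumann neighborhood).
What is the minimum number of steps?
5
(one shortest path: (3, 0, 4, 3, 3) → (4, 0, 4, 3, 3) → (5, 0, 4, 3, 3) → (5, 0, 5, 3, 3) → (5, 0, 5, 2, 3) → (5, 0, 5, 2, 2))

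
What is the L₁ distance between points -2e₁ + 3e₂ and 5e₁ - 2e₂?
12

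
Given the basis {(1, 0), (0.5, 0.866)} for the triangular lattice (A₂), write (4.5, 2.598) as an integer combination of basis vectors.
3b₁ + 3b₂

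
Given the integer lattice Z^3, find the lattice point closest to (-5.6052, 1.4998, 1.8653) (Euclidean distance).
(-6, 1, 2)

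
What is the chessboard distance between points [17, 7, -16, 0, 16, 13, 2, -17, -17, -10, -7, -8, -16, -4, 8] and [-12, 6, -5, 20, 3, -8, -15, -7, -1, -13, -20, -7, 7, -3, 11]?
29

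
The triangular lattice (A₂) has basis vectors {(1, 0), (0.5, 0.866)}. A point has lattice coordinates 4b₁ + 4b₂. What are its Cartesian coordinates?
(6, 3.464)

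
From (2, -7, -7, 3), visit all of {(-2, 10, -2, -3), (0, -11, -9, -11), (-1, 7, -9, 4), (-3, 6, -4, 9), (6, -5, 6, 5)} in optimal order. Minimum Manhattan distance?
124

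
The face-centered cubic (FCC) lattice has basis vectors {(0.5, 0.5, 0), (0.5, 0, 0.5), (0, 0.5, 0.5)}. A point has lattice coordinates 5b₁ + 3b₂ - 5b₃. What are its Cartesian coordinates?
(4, 0, -1)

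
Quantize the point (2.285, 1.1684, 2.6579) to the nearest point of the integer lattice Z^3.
(2, 1, 3)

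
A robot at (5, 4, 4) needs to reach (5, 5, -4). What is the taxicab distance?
9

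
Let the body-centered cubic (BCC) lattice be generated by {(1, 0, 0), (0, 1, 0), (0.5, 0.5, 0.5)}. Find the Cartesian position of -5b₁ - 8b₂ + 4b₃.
(-3, -6, 2)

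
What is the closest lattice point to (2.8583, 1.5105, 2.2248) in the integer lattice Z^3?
(3, 2, 2)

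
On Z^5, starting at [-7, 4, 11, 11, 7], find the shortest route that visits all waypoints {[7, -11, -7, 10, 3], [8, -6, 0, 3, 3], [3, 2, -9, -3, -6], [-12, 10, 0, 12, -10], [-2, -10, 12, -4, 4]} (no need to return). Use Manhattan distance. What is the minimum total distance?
184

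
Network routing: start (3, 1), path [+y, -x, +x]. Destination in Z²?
(3, 2)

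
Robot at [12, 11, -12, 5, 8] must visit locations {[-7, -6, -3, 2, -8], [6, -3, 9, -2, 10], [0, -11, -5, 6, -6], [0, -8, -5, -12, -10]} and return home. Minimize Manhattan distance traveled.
208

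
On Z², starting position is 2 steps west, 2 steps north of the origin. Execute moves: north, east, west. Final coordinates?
(-2, 3)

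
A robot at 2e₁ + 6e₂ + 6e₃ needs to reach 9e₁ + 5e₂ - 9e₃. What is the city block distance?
23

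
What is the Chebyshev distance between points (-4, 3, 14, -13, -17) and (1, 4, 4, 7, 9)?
26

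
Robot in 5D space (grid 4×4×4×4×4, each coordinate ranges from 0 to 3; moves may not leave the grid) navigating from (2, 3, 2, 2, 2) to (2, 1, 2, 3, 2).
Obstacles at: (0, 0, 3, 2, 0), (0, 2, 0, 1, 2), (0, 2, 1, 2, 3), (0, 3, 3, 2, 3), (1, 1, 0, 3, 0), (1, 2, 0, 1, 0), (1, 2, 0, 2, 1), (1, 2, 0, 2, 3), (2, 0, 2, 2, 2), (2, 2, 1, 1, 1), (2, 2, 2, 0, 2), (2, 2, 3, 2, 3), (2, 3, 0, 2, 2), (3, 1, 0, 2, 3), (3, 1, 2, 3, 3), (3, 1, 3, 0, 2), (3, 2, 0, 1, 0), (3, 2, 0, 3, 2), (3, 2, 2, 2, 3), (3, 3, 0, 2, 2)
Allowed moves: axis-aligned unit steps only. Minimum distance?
3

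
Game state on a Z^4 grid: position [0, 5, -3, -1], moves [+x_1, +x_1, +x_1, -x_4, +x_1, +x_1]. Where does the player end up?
(5, 5, -3, -2)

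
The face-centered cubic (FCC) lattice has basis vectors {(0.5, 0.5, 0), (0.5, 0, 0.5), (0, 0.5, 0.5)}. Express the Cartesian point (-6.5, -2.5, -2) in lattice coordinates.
-7b₁ - 6b₂ + 2b₃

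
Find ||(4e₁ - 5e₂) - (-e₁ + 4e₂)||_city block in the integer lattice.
14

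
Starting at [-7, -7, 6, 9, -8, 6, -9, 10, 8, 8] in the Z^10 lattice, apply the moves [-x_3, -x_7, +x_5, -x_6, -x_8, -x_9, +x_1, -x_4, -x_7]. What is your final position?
(-6, -7, 5, 8, -7, 5, -11, 9, 7, 8)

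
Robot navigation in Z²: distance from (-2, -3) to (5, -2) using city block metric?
8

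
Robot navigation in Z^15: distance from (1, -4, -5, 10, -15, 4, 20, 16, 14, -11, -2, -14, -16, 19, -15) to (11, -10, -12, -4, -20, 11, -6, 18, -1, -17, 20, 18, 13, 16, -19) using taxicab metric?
188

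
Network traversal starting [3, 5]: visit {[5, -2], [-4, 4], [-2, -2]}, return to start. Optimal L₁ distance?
32
(one optimal route: (3, 5) → (5, -2) → (-2, -2) → (-4, 4) → (3, 5))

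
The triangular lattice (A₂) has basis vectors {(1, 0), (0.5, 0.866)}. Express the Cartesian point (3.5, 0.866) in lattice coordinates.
3b₁ + b₂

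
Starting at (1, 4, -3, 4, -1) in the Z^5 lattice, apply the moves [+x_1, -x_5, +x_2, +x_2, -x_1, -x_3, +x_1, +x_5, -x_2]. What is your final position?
(2, 5, -4, 4, -1)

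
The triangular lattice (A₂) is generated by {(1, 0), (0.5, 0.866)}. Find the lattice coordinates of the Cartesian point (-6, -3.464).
-4b₁ - 4b₂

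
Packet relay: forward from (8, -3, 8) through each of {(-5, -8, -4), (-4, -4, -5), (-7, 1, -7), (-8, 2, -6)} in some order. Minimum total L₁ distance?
49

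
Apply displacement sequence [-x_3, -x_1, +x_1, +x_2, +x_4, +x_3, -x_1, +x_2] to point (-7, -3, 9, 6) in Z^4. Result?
(-8, -1, 9, 7)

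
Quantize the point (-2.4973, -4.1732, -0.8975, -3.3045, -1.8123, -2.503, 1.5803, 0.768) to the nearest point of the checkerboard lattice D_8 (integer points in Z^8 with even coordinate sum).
(-2, -4, -1, -3, -2, -3, 2, 1)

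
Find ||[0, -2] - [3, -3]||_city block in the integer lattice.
4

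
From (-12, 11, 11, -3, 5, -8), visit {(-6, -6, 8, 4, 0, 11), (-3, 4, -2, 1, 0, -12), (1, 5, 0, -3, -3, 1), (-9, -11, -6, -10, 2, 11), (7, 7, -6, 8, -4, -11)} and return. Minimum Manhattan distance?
258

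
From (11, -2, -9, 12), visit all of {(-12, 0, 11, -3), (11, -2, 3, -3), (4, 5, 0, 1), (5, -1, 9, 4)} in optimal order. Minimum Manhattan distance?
94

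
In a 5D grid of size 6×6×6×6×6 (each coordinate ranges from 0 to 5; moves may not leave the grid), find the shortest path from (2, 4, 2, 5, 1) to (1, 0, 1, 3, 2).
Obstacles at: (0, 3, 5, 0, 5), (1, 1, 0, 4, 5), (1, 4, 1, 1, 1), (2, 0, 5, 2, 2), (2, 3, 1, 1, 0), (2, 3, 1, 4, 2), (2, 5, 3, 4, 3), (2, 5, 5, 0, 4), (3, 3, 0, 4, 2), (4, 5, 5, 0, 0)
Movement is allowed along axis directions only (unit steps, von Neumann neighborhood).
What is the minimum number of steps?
9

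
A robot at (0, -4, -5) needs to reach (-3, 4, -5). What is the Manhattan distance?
11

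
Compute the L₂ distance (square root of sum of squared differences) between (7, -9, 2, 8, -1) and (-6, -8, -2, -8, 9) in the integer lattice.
23.2809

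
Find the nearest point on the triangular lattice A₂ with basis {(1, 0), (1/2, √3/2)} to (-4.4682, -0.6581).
(-4.5, -0.866)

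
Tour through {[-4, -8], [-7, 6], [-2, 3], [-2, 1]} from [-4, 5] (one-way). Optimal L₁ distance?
25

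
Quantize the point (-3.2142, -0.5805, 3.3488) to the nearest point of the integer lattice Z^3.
(-3, -1, 3)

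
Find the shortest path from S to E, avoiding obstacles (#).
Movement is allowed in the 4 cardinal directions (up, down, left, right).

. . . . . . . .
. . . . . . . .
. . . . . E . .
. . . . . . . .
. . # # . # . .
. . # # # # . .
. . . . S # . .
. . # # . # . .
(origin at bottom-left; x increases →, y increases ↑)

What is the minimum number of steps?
11
(one shortest path: (4, 1) → (3, 1) → (2, 1) → (1, 1) → (1, 2) → (1, 3) → (1, 4) → (2, 4) → (3, 4) → (4, 4) → (5, 4) → (5, 5))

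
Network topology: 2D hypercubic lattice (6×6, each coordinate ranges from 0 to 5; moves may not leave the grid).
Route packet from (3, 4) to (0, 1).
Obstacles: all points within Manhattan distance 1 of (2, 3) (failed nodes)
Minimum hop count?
8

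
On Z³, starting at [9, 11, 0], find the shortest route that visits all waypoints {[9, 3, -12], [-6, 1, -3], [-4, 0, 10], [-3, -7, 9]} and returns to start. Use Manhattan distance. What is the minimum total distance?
110
(one optimal route: (9, 11, 0) → (9, 3, -12) → (-6, 1, -3) → (-4, 0, 10) → (-3, -7, 9) → (9, 11, 0))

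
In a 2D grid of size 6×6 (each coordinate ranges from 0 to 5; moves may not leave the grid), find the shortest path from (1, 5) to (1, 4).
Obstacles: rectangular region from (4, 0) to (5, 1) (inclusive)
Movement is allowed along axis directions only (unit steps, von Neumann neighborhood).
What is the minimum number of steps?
1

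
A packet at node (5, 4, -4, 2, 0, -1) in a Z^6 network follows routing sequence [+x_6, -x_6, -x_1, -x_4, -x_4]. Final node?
(4, 4, -4, 0, 0, -1)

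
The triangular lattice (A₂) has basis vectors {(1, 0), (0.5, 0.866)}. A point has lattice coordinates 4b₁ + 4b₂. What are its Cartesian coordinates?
(6, 3.464)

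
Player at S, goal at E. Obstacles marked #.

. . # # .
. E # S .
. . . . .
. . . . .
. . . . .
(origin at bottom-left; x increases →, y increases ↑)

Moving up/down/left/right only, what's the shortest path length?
4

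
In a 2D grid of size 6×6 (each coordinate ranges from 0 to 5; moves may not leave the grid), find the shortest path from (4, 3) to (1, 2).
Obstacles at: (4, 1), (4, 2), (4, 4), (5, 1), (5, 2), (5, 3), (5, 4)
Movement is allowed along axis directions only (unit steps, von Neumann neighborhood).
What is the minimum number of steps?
4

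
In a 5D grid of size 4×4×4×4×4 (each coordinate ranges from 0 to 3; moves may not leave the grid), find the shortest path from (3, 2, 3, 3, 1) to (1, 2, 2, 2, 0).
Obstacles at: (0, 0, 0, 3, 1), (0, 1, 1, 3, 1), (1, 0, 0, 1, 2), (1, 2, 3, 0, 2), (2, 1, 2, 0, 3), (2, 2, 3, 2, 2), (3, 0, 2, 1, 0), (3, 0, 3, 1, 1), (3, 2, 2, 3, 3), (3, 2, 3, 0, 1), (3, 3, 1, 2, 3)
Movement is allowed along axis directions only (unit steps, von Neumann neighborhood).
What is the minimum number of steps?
5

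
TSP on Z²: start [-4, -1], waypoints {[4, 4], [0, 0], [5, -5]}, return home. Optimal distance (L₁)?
36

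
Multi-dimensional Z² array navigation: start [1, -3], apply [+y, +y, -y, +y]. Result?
(1, -1)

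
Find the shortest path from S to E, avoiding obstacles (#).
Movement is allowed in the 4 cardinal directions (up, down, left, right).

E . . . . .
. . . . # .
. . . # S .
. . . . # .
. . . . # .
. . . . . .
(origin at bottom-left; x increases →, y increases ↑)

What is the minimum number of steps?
8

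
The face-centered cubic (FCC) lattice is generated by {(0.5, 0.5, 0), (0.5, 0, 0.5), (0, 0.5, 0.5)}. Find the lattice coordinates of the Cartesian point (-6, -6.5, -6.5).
-6b₁ - 6b₂ - 7b₃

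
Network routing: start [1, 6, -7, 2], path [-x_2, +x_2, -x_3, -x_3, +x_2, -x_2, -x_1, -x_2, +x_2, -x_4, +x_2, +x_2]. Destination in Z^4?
(0, 8, -9, 1)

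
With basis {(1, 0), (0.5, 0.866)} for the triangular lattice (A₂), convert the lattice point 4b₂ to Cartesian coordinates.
(2, 3.464)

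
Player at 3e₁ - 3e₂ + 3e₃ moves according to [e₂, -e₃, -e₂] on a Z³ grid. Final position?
(3, -3, 2)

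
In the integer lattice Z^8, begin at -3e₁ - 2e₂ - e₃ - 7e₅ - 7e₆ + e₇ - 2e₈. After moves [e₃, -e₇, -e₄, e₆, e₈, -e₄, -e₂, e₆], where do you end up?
(-3, -3, 0, -2, -7, -5, 0, -1)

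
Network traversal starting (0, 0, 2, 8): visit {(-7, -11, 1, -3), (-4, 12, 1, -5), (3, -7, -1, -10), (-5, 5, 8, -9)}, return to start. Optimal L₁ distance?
132
(one optimal route: (0, 0, 2, 8) → (-7, -11, 1, -3) → (3, -7, -1, -10) → (-5, 5, 8, -9) → (-4, 12, 1, -5) → (0, 0, 2, 8))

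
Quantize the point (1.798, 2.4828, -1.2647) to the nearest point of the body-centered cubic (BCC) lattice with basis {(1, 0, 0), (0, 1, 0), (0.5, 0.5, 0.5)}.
(1.5, 2.5, -1.5)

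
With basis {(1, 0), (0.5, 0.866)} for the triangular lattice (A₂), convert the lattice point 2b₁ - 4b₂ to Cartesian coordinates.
(0, -3.464)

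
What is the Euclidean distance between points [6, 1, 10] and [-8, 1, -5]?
20.5183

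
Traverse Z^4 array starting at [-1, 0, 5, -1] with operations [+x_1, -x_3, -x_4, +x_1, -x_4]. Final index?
(1, 0, 4, -3)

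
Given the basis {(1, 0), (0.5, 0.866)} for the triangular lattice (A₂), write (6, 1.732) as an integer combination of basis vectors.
5b₁ + 2b₂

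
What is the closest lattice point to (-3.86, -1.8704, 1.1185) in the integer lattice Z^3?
(-4, -2, 1)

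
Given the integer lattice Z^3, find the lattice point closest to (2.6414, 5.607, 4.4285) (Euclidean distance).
(3, 6, 4)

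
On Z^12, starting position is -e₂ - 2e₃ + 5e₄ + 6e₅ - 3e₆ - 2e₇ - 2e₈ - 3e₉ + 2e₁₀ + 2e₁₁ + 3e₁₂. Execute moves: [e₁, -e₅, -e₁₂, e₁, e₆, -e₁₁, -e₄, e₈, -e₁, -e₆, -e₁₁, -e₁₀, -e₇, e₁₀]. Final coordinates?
(1, -1, -2, 4, 5, -3, -3, -1, -3, 2, 0, 2)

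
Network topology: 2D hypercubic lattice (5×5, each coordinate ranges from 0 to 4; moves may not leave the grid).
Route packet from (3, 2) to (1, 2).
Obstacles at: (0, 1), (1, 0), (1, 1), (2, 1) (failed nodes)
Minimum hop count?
2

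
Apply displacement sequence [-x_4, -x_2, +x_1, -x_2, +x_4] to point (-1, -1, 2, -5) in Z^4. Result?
(0, -3, 2, -5)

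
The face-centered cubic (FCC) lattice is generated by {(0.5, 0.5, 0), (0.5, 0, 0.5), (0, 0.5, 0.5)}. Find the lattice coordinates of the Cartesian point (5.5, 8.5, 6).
8b₁ + 3b₂ + 9b₃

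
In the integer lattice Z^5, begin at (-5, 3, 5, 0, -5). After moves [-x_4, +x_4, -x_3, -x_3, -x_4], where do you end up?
(-5, 3, 3, -1, -5)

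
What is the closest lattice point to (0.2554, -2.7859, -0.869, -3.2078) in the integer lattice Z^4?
(0, -3, -1, -3)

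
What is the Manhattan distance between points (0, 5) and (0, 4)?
1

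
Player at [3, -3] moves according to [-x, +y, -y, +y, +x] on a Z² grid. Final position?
(3, -2)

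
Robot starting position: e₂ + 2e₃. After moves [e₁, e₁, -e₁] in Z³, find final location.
(1, 1, 2)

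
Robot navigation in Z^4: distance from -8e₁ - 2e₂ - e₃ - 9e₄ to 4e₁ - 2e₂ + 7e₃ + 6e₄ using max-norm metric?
15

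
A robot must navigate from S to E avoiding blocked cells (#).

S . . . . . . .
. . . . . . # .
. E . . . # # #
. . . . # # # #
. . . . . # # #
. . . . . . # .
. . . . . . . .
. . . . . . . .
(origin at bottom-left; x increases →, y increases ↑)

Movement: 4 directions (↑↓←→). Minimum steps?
3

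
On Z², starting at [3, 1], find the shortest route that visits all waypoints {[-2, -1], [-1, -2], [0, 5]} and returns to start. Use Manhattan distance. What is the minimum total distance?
24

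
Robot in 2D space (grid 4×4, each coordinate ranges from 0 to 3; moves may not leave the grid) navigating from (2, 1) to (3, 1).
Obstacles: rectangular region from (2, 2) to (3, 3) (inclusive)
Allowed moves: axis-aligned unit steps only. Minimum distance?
1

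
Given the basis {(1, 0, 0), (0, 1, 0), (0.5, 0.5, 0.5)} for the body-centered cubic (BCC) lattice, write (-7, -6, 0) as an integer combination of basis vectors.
-7b₁ - 6b₂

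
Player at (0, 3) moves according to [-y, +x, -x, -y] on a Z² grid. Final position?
(0, 1)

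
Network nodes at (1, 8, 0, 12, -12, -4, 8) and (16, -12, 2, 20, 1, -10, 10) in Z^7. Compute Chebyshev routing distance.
20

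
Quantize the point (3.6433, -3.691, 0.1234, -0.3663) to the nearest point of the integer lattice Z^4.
(4, -4, 0, 0)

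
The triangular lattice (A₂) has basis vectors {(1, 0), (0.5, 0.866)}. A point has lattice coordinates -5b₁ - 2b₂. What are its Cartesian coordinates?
(-6, -1.732)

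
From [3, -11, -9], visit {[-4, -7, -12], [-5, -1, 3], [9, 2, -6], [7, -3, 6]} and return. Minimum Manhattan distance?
94
(one optimal route: (3, -11, -9) → (-4, -7, -12) → (-5, -1, 3) → (7, -3, 6) → (9, 2, -6) → (3, -11, -9))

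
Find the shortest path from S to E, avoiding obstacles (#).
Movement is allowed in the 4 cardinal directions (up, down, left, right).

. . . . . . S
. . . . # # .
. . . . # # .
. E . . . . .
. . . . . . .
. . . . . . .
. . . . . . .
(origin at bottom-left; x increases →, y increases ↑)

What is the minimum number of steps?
8
(one shortest path: (6, 6) → (5, 6) → (4, 6) → (3, 6) → (2, 6) → (1, 6) → (1, 5) → (1, 4) → (1, 3))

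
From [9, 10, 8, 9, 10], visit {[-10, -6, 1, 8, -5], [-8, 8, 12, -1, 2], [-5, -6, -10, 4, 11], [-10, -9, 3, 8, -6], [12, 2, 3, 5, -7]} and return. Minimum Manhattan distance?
210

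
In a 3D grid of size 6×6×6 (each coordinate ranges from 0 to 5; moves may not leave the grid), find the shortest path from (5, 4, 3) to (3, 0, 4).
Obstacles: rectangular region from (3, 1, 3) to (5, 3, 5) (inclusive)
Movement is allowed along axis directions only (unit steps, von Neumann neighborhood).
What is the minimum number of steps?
9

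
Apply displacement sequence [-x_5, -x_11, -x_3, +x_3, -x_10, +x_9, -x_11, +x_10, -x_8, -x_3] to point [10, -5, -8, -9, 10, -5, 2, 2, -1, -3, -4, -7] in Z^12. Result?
(10, -5, -9, -9, 9, -5, 2, 1, 0, -3, -6, -7)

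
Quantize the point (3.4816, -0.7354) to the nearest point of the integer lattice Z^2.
(3, -1)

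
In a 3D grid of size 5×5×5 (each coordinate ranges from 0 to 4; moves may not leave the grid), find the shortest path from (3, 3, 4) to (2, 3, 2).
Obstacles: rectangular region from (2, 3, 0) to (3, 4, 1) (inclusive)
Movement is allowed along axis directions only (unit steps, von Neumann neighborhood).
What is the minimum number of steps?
3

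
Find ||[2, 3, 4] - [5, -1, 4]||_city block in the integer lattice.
7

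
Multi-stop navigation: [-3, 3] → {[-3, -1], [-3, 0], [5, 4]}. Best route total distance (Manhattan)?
17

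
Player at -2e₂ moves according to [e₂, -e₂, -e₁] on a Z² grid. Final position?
(-1, -2)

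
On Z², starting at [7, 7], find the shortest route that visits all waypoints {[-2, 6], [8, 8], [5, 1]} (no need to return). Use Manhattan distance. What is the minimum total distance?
24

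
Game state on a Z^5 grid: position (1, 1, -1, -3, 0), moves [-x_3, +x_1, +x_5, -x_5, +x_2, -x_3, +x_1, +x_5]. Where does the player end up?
(3, 2, -3, -3, 1)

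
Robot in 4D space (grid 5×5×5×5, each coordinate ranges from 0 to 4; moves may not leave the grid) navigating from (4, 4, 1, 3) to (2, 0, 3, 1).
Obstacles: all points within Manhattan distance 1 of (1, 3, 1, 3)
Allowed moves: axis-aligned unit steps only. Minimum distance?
10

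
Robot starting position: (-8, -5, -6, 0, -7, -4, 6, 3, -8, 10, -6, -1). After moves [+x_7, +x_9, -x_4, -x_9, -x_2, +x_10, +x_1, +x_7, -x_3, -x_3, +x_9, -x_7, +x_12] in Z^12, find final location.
(-7, -6, -8, -1, -7, -4, 7, 3, -7, 11, -6, 0)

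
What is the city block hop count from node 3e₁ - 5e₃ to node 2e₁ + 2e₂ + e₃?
9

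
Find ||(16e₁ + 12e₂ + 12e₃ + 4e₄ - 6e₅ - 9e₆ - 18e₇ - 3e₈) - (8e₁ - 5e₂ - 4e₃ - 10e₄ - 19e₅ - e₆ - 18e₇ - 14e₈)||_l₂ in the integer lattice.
34.0441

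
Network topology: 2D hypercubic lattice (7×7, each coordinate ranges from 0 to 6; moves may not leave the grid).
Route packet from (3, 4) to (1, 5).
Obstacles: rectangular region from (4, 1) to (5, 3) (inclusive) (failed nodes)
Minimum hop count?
3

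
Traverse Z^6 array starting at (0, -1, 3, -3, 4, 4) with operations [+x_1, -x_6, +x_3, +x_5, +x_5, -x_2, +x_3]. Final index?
(1, -2, 5, -3, 6, 3)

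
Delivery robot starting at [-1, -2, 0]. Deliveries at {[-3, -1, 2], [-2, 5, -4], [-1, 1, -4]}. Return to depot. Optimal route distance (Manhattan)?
30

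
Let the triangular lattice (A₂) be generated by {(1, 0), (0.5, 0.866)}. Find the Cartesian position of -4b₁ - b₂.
(-4.5, -0.866)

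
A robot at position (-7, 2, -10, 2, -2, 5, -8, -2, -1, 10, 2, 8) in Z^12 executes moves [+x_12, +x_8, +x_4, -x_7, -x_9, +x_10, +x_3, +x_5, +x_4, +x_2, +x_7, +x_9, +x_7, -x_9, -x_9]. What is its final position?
(-7, 3, -9, 4, -1, 5, -7, -1, -3, 11, 2, 9)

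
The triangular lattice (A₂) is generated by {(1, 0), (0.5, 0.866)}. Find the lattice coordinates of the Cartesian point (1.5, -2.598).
3b₁ - 3b₂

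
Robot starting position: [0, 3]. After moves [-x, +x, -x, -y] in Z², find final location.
(-1, 2)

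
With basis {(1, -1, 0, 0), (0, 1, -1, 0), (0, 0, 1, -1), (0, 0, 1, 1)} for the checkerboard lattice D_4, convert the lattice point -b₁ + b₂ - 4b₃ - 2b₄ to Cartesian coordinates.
(-1, 2, -7, 2)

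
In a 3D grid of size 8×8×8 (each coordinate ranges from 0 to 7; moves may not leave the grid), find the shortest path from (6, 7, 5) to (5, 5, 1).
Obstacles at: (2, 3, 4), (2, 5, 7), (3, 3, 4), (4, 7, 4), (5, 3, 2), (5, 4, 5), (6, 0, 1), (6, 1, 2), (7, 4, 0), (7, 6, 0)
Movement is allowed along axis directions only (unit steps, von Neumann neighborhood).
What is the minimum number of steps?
7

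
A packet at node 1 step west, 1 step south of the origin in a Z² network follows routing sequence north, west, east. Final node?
(-1, 0)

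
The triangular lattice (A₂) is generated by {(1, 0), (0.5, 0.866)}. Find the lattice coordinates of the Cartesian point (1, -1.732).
2b₁ - 2b₂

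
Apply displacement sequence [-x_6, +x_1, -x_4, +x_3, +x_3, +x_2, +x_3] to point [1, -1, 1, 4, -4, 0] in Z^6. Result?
(2, 0, 4, 3, -4, -1)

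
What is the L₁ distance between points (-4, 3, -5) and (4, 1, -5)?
10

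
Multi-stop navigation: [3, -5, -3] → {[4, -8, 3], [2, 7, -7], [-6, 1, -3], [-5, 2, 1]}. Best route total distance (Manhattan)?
55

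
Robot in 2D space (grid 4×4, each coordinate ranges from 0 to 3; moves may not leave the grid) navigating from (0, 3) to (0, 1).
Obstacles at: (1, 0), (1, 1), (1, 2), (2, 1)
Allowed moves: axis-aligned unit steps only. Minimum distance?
2
(one shortest path: (0, 3) → (0, 2) → (0, 1))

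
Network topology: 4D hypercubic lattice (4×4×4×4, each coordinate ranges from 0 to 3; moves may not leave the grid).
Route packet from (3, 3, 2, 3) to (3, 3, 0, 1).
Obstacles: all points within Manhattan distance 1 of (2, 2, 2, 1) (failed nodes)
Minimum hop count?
4
(one shortest path: (3, 3, 2, 3) → (3, 3, 1, 3) → (3, 3, 0, 3) → (3, 3, 0, 2) → (3, 3, 0, 1))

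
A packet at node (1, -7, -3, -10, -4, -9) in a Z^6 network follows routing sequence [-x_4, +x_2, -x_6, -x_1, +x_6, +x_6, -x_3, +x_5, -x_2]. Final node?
(0, -7, -4, -11, -3, -8)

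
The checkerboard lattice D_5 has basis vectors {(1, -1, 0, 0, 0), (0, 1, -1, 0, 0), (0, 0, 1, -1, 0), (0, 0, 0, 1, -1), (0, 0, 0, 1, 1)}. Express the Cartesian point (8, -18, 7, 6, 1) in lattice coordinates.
8b₁ - 10b₂ - 3b₃ + b₄ + 2b₅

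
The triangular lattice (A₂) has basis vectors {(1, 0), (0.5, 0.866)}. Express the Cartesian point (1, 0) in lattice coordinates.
b₁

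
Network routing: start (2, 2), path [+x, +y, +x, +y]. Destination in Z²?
(4, 4)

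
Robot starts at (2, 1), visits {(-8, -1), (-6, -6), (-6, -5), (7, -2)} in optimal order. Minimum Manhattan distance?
31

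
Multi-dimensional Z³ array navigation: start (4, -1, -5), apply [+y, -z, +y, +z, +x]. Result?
(5, 1, -5)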